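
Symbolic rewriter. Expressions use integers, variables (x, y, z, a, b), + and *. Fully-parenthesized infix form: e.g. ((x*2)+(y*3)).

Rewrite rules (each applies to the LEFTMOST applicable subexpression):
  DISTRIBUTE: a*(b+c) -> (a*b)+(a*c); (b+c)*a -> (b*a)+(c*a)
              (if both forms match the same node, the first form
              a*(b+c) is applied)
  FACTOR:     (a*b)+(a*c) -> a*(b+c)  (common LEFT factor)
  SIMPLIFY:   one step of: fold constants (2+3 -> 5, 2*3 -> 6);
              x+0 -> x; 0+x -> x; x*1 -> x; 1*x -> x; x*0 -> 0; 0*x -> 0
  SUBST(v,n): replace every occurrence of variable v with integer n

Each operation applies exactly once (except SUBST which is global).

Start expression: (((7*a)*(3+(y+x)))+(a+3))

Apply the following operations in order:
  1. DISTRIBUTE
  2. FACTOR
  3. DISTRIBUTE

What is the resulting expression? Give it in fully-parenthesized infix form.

Start: (((7*a)*(3+(y+x)))+(a+3))
Apply DISTRIBUTE at L (target: ((7*a)*(3+(y+x)))): (((7*a)*(3+(y+x)))+(a+3)) -> ((((7*a)*3)+((7*a)*(y+x)))+(a+3))
Apply FACTOR at L (target: (((7*a)*3)+((7*a)*(y+x)))): ((((7*a)*3)+((7*a)*(y+x)))+(a+3)) -> (((7*a)*(3+(y+x)))+(a+3))
Apply DISTRIBUTE at L (target: ((7*a)*(3+(y+x)))): (((7*a)*(3+(y+x)))+(a+3)) -> ((((7*a)*3)+((7*a)*(y+x)))+(a+3))

Answer: ((((7*a)*3)+((7*a)*(y+x)))+(a+3))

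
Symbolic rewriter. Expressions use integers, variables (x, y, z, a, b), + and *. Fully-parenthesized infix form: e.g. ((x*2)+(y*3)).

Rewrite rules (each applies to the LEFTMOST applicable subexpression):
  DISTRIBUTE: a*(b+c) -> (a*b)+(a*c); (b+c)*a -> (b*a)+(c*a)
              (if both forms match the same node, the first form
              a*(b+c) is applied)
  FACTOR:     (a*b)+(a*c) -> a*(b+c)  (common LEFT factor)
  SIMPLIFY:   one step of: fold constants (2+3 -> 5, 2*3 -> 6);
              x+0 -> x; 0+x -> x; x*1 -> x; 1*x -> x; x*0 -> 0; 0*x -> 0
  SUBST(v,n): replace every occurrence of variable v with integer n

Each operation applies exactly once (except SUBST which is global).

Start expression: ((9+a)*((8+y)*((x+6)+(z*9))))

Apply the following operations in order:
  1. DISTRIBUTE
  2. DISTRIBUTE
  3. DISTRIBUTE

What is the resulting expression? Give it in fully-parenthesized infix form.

Answer: (((9*((8+y)*(x+6)))+(9*((8+y)*(z*9))))+(a*((8+y)*((x+6)+(z*9)))))

Derivation:
Start: ((9+a)*((8+y)*((x+6)+(z*9))))
Apply DISTRIBUTE at root (target: ((9+a)*((8+y)*((x+6)+(z*9))))): ((9+a)*((8+y)*((x+6)+(z*9)))) -> ((9*((8+y)*((x+6)+(z*9))))+(a*((8+y)*((x+6)+(z*9)))))
Apply DISTRIBUTE at LR (target: ((8+y)*((x+6)+(z*9)))): ((9*((8+y)*((x+6)+(z*9))))+(a*((8+y)*((x+6)+(z*9))))) -> ((9*(((8+y)*(x+6))+((8+y)*(z*9))))+(a*((8+y)*((x+6)+(z*9)))))
Apply DISTRIBUTE at L (target: (9*(((8+y)*(x+6))+((8+y)*(z*9))))): ((9*(((8+y)*(x+6))+((8+y)*(z*9))))+(a*((8+y)*((x+6)+(z*9))))) -> (((9*((8+y)*(x+6)))+(9*((8+y)*(z*9))))+(a*((8+y)*((x+6)+(z*9)))))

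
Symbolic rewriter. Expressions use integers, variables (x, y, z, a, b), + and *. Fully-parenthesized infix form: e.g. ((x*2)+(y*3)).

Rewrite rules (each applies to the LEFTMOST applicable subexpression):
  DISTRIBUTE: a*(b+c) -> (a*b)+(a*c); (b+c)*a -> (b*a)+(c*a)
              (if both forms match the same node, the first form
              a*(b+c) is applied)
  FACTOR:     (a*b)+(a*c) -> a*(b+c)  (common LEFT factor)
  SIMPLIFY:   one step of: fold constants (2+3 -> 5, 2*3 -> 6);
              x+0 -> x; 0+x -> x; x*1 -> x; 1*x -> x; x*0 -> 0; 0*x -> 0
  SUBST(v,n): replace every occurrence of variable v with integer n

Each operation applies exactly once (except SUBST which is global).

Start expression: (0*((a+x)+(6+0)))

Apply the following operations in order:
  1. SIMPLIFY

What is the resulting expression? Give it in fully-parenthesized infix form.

Start: (0*((a+x)+(6+0)))
Apply SIMPLIFY at root (target: (0*((a+x)+(6+0)))): (0*((a+x)+(6+0))) -> 0

Answer: 0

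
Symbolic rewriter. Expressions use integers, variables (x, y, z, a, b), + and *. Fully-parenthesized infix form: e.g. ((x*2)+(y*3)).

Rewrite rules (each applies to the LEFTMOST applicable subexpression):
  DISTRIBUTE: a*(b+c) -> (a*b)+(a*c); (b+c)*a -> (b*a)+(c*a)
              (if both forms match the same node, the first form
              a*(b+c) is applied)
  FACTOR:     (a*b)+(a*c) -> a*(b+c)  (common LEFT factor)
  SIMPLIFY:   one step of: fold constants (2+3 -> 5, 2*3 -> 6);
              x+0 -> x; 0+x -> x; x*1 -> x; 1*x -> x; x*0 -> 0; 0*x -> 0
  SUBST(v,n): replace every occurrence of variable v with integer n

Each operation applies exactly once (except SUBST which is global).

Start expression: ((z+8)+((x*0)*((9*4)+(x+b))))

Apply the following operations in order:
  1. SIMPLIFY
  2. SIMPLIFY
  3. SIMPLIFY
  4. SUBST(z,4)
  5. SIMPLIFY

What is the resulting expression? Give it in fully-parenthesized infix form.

Start: ((z+8)+((x*0)*((9*4)+(x+b))))
Apply SIMPLIFY at RL (target: (x*0)): ((z+8)+((x*0)*((9*4)+(x+b)))) -> ((z+8)+(0*((9*4)+(x+b))))
Apply SIMPLIFY at R (target: (0*((9*4)+(x+b)))): ((z+8)+(0*((9*4)+(x+b)))) -> ((z+8)+0)
Apply SIMPLIFY at root (target: ((z+8)+0)): ((z+8)+0) -> (z+8)
Apply SUBST(z,4): (z+8) -> (4+8)
Apply SIMPLIFY at root (target: (4+8)): (4+8) -> 12

Answer: 12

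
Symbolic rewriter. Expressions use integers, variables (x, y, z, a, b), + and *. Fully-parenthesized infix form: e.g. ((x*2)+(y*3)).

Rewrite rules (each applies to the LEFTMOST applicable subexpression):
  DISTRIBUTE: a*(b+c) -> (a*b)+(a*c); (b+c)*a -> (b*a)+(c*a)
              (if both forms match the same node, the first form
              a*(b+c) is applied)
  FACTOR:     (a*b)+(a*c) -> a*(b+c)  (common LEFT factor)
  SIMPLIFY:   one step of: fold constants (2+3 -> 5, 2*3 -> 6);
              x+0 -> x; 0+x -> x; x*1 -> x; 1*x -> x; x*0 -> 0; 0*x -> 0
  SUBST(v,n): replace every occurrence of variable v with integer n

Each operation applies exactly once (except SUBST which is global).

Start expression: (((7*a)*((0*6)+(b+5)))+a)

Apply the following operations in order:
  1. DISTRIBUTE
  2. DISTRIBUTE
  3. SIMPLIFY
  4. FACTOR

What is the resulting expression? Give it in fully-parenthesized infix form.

Answer: ((((7*a)*0)+((7*a)*(b+5)))+a)

Derivation:
Start: (((7*a)*((0*6)+(b+5)))+a)
Apply DISTRIBUTE at L (target: ((7*a)*((0*6)+(b+5)))): (((7*a)*((0*6)+(b+5)))+a) -> ((((7*a)*(0*6))+((7*a)*(b+5)))+a)
Apply DISTRIBUTE at LR (target: ((7*a)*(b+5))): ((((7*a)*(0*6))+((7*a)*(b+5)))+a) -> ((((7*a)*(0*6))+(((7*a)*b)+((7*a)*5)))+a)
Apply SIMPLIFY at LLR (target: (0*6)): ((((7*a)*(0*6))+(((7*a)*b)+((7*a)*5)))+a) -> ((((7*a)*0)+(((7*a)*b)+((7*a)*5)))+a)
Apply FACTOR at LR (target: (((7*a)*b)+((7*a)*5))): ((((7*a)*0)+(((7*a)*b)+((7*a)*5)))+a) -> ((((7*a)*0)+((7*a)*(b+5)))+a)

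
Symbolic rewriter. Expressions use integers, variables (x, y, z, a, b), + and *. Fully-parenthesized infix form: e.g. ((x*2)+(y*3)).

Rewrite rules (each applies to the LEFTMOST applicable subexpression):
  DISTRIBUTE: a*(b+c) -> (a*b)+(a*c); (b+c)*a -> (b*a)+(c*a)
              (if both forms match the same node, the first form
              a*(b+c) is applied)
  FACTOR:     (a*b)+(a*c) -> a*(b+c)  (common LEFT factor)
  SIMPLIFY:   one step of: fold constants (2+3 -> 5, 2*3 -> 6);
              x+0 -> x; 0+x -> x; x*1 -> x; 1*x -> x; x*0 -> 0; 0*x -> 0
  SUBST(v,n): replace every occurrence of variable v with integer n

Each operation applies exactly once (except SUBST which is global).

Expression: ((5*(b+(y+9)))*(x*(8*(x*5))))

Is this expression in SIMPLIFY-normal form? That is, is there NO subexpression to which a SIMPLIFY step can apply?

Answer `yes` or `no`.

Answer: yes

Derivation:
Expression: ((5*(b+(y+9)))*(x*(8*(x*5))))
Scanning for simplifiable subexpressions (pre-order)...
  at root: ((5*(b+(y+9)))*(x*(8*(x*5)))) (not simplifiable)
  at L: (5*(b+(y+9))) (not simplifiable)
  at LR: (b+(y+9)) (not simplifiable)
  at LRR: (y+9) (not simplifiable)
  at R: (x*(8*(x*5))) (not simplifiable)
  at RR: (8*(x*5)) (not simplifiable)
  at RRR: (x*5) (not simplifiable)
Result: no simplifiable subexpression found -> normal form.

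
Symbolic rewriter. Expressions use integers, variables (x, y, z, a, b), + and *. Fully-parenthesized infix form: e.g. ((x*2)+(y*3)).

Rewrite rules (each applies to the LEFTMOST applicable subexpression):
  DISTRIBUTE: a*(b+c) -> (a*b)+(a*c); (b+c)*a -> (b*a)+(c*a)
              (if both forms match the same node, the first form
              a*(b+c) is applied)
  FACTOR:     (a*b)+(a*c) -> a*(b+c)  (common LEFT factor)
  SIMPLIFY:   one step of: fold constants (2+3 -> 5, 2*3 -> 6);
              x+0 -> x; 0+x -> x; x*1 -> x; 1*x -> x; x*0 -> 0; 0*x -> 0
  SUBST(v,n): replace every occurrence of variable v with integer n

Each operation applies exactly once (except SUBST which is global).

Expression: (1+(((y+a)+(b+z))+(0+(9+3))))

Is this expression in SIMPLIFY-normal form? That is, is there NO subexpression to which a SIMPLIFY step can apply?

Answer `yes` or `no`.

Expression: (1+(((y+a)+(b+z))+(0+(9+3))))
Scanning for simplifiable subexpressions (pre-order)...
  at root: (1+(((y+a)+(b+z))+(0+(9+3)))) (not simplifiable)
  at R: (((y+a)+(b+z))+(0+(9+3))) (not simplifiable)
  at RL: ((y+a)+(b+z)) (not simplifiable)
  at RLL: (y+a) (not simplifiable)
  at RLR: (b+z) (not simplifiable)
  at RR: (0+(9+3)) (SIMPLIFIABLE)
  at RRR: (9+3) (SIMPLIFIABLE)
Found simplifiable subexpr at path RR: (0+(9+3))
One SIMPLIFY step would give: (1+(((y+a)+(b+z))+(9+3)))
-> NOT in normal form.

Answer: no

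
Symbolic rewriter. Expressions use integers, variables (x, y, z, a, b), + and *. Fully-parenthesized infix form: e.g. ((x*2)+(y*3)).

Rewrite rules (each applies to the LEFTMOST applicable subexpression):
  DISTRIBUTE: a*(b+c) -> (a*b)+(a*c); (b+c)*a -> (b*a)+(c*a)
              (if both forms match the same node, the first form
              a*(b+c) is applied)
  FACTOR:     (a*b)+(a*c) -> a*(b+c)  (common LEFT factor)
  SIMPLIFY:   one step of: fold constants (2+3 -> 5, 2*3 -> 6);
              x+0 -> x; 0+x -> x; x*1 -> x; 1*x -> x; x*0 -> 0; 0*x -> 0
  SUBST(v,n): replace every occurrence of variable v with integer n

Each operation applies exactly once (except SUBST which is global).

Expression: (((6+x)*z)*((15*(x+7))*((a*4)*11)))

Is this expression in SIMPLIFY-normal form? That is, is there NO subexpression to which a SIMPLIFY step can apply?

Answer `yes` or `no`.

Answer: yes

Derivation:
Expression: (((6+x)*z)*((15*(x+7))*((a*4)*11)))
Scanning for simplifiable subexpressions (pre-order)...
  at root: (((6+x)*z)*((15*(x+7))*((a*4)*11))) (not simplifiable)
  at L: ((6+x)*z) (not simplifiable)
  at LL: (6+x) (not simplifiable)
  at R: ((15*(x+7))*((a*4)*11)) (not simplifiable)
  at RL: (15*(x+7)) (not simplifiable)
  at RLR: (x+7) (not simplifiable)
  at RR: ((a*4)*11) (not simplifiable)
  at RRL: (a*4) (not simplifiable)
Result: no simplifiable subexpression found -> normal form.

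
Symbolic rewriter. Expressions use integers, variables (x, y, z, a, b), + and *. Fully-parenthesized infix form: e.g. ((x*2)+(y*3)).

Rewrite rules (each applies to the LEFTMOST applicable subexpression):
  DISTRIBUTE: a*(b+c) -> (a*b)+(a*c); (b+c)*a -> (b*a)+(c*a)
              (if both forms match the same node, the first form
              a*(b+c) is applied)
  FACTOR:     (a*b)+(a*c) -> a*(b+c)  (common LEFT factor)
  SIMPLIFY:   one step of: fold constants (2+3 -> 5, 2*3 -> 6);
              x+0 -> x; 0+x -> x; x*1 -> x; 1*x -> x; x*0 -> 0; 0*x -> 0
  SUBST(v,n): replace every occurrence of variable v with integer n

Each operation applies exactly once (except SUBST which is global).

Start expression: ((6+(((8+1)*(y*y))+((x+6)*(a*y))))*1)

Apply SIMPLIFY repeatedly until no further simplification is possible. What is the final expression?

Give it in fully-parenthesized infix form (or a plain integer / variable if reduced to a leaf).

Answer: (6+((9*(y*y))+((x+6)*(a*y))))

Derivation:
Start: ((6+(((8+1)*(y*y))+((x+6)*(a*y))))*1)
Step 1: at root: ((6+(((8+1)*(y*y))+((x+6)*(a*y))))*1) -> (6+(((8+1)*(y*y))+((x+6)*(a*y)))); overall: ((6+(((8+1)*(y*y))+((x+6)*(a*y))))*1) -> (6+(((8+1)*(y*y))+((x+6)*(a*y))))
Step 2: at RLL: (8+1) -> 9; overall: (6+(((8+1)*(y*y))+((x+6)*(a*y)))) -> (6+((9*(y*y))+((x+6)*(a*y))))
Fixed point: (6+((9*(y*y))+((x+6)*(a*y))))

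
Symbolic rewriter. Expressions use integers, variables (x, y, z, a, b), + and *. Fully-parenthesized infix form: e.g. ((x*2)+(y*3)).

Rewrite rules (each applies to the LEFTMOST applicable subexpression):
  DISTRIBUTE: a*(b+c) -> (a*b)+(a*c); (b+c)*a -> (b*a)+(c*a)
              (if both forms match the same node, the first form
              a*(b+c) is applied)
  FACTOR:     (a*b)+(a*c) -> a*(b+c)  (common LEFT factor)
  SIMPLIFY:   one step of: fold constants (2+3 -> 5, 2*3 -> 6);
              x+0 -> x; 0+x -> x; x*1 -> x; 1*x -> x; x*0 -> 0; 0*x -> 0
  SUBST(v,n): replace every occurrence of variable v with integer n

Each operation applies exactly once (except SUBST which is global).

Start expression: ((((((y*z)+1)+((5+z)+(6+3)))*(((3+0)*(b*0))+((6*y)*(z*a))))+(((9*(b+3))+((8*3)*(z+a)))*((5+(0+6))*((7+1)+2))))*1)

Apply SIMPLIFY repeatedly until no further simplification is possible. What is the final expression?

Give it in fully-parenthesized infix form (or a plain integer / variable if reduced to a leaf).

Start: ((((((y*z)+1)+((5+z)+(6+3)))*(((3+0)*(b*0))+((6*y)*(z*a))))+(((9*(b+3))+((8*3)*(z+a)))*((5+(0+6))*((7+1)+2))))*1)
Step 1: at root: ((((((y*z)+1)+((5+z)+(6+3)))*(((3+0)*(b*0))+((6*y)*(z*a))))+(((9*(b+3))+((8*3)*(z+a)))*((5+(0+6))*((7+1)+2))))*1) -> (((((y*z)+1)+((5+z)+(6+3)))*(((3+0)*(b*0))+((6*y)*(z*a))))+(((9*(b+3))+((8*3)*(z+a)))*((5+(0+6))*((7+1)+2)))); overall: ((((((y*z)+1)+((5+z)+(6+3)))*(((3+0)*(b*0))+((6*y)*(z*a))))+(((9*(b+3))+((8*3)*(z+a)))*((5+(0+6))*((7+1)+2))))*1) -> (((((y*z)+1)+((5+z)+(6+3)))*(((3+0)*(b*0))+((6*y)*(z*a))))+(((9*(b+3))+((8*3)*(z+a)))*((5+(0+6))*((7+1)+2))))
Step 2: at LLRR: (6+3) -> 9; overall: (((((y*z)+1)+((5+z)+(6+3)))*(((3+0)*(b*0))+((6*y)*(z*a))))+(((9*(b+3))+((8*3)*(z+a)))*((5+(0+6))*((7+1)+2)))) -> (((((y*z)+1)+((5+z)+9))*(((3+0)*(b*0))+((6*y)*(z*a))))+(((9*(b+3))+((8*3)*(z+a)))*((5+(0+6))*((7+1)+2))))
Step 3: at LRLL: (3+0) -> 3; overall: (((((y*z)+1)+((5+z)+9))*(((3+0)*(b*0))+((6*y)*(z*a))))+(((9*(b+3))+((8*3)*(z+a)))*((5+(0+6))*((7+1)+2)))) -> (((((y*z)+1)+((5+z)+9))*((3*(b*0))+((6*y)*(z*a))))+(((9*(b+3))+((8*3)*(z+a)))*((5+(0+6))*((7+1)+2))))
Step 4: at LRLR: (b*0) -> 0; overall: (((((y*z)+1)+((5+z)+9))*((3*(b*0))+((6*y)*(z*a))))+(((9*(b+3))+((8*3)*(z+a)))*((5+(0+6))*((7+1)+2)))) -> (((((y*z)+1)+((5+z)+9))*((3*0)+((6*y)*(z*a))))+(((9*(b+3))+((8*3)*(z+a)))*((5+(0+6))*((7+1)+2))))
Step 5: at LRL: (3*0) -> 0; overall: (((((y*z)+1)+((5+z)+9))*((3*0)+((6*y)*(z*a))))+(((9*(b+3))+((8*3)*(z+a)))*((5+(0+6))*((7+1)+2)))) -> (((((y*z)+1)+((5+z)+9))*(0+((6*y)*(z*a))))+(((9*(b+3))+((8*3)*(z+a)))*((5+(0+6))*((7+1)+2))))
Step 6: at LR: (0+((6*y)*(z*a))) -> ((6*y)*(z*a)); overall: (((((y*z)+1)+((5+z)+9))*(0+((6*y)*(z*a))))+(((9*(b+3))+((8*3)*(z+a)))*((5+(0+6))*((7+1)+2)))) -> (((((y*z)+1)+((5+z)+9))*((6*y)*(z*a)))+(((9*(b+3))+((8*3)*(z+a)))*((5+(0+6))*((7+1)+2))))
Step 7: at RLRL: (8*3) -> 24; overall: (((((y*z)+1)+((5+z)+9))*((6*y)*(z*a)))+(((9*(b+3))+((8*3)*(z+a)))*((5+(0+6))*((7+1)+2)))) -> (((((y*z)+1)+((5+z)+9))*((6*y)*(z*a)))+(((9*(b+3))+(24*(z+a)))*((5+(0+6))*((7+1)+2))))
Step 8: at RRLR: (0+6) -> 6; overall: (((((y*z)+1)+((5+z)+9))*((6*y)*(z*a)))+(((9*(b+3))+(24*(z+a)))*((5+(0+6))*((7+1)+2)))) -> (((((y*z)+1)+((5+z)+9))*((6*y)*(z*a)))+(((9*(b+3))+(24*(z+a)))*((5+6)*((7+1)+2))))
Step 9: at RRL: (5+6) -> 11; overall: (((((y*z)+1)+((5+z)+9))*((6*y)*(z*a)))+(((9*(b+3))+(24*(z+a)))*((5+6)*((7+1)+2)))) -> (((((y*z)+1)+((5+z)+9))*((6*y)*(z*a)))+(((9*(b+3))+(24*(z+a)))*(11*((7+1)+2))))
Step 10: at RRRL: (7+1) -> 8; overall: (((((y*z)+1)+((5+z)+9))*((6*y)*(z*a)))+(((9*(b+3))+(24*(z+a)))*(11*((7+1)+2)))) -> (((((y*z)+1)+((5+z)+9))*((6*y)*(z*a)))+(((9*(b+3))+(24*(z+a)))*(11*(8+2))))
Step 11: at RRR: (8+2) -> 10; overall: (((((y*z)+1)+((5+z)+9))*((6*y)*(z*a)))+(((9*(b+3))+(24*(z+a)))*(11*(8+2)))) -> (((((y*z)+1)+((5+z)+9))*((6*y)*(z*a)))+(((9*(b+3))+(24*(z+a)))*(11*10)))
Step 12: at RR: (11*10) -> 110; overall: (((((y*z)+1)+((5+z)+9))*((6*y)*(z*a)))+(((9*(b+3))+(24*(z+a)))*(11*10))) -> (((((y*z)+1)+((5+z)+9))*((6*y)*(z*a)))+(((9*(b+3))+(24*(z+a)))*110))
Fixed point: (((((y*z)+1)+((5+z)+9))*((6*y)*(z*a)))+(((9*(b+3))+(24*(z+a)))*110))

Answer: (((((y*z)+1)+((5+z)+9))*((6*y)*(z*a)))+(((9*(b+3))+(24*(z+a)))*110))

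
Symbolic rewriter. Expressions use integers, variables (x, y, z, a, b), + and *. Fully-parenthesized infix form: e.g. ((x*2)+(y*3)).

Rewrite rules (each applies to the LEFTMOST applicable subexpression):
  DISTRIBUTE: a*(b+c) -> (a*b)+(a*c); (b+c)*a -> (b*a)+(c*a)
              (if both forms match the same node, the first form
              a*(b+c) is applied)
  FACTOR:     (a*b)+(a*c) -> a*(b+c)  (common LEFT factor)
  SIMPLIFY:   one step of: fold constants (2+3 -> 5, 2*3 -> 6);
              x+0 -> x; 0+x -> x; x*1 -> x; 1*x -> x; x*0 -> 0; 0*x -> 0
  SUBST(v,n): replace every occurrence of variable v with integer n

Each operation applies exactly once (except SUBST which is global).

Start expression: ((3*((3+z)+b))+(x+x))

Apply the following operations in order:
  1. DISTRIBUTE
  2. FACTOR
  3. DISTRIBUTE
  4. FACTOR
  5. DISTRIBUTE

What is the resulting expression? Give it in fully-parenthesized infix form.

Start: ((3*((3+z)+b))+(x+x))
Apply DISTRIBUTE at L (target: (3*((3+z)+b))): ((3*((3+z)+b))+(x+x)) -> (((3*(3+z))+(3*b))+(x+x))
Apply FACTOR at L (target: ((3*(3+z))+(3*b))): (((3*(3+z))+(3*b))+(x+x)) -> ((3*((3+z)+b))+(x+x))
Apply DISTRIBUTE at L (target: (3*((3+z)+b))): ((3*((3+z)+b))+(x+x)) -> (((3*(3+z))+(3*b))+(x+x))
Apply FACTOR at L (target: ((3*(3+z))+(3*b))): (((3*(3+z))+(3*b))+(x+x)) -> ((3*((3+z)+b))+(x+x))
Apply DISTRIBUTE at L (target: (3*((3+z)+b))): ((3*((3+z)+b))+(x+x)) -> (((3*(3+z))+(3*b))+(x+x))

Answer: (((3*(3+z))+(3*b))+(x+x))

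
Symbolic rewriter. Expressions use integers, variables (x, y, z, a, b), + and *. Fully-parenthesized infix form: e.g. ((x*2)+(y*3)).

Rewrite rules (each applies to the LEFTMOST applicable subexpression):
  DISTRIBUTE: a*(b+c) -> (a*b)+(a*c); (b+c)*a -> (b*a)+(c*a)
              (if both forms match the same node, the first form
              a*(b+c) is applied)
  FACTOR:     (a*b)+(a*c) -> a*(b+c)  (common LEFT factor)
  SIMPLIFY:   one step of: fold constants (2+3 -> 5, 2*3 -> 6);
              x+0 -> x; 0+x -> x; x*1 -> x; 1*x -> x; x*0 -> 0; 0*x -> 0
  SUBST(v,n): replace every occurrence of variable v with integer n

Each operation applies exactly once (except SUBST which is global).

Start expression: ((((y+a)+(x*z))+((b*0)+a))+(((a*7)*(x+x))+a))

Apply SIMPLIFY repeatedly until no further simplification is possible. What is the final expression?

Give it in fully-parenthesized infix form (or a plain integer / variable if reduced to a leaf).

Answer: ((((y+a)+(x*z))+a)+(((a*7)*(x+x))+a))

Derivation:
Start: ((((y+a)+(x*z))+((b*0)+a))+(((a*7)*(x+x))+a))
Step 1: at LRL: (b*0) -> 0; overall: ((((y+a)+(x*z))+((b*0)+a))+(((a*7)*(x+x))+a)) -> ((((y+a)+(x*z))+(0+a))+(((a*7)*(x+x))+a))
Step 2: at LR: (0+a) -> a; overall: ((((y+a)+(x*z))+(0+a))+(((a*7)*(x+x))+a)) -> ((((y+a)+(x*z))+a)+(((a*7)*(x+x))+a))
Fixed point: ((((y+a)+(x*z))+a)+(((a*7)*(x+x))+a))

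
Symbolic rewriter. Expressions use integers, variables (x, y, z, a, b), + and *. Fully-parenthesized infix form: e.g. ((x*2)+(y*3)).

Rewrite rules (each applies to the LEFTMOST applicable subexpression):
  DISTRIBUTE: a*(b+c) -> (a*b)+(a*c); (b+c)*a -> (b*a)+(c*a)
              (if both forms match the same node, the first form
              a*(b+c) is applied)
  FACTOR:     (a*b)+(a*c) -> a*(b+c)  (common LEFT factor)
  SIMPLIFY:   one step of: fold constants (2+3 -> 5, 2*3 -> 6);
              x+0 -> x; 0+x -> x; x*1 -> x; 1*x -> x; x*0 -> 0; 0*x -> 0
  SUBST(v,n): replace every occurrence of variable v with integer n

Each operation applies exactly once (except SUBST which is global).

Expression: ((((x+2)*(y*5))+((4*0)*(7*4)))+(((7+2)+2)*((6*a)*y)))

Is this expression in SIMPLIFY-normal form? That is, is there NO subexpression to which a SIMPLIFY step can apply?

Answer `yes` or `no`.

Answer: no

Derivation:
Expression: ((((x+2)*(y*5))+((4*0)*(7*4)))+(((7+2)+2)*((6*a)*y)))
Scanning for simplifiable subexpressions (pre-order)...
  at root: ((((x+2)*(y*5))+((4*0)*(7*4)))+(((7+2)+2)*((6*a)*y))) (not simplifiable)
  at L: (((x+2)*(y*5))+((4*0)*(7*4))) (not simplifiable)
  at LL: ((x+2)*(y*5)) (not simplifiable)
  at LLL: (x+2) (not simplifiable)
  at LLR: (y*5) (not simplifiable)
  at LR: ((4*0)*(7*4)) (not simplifiable)
  at LRL: (4*0) (SIMPLIFIABLE)
  at LRR: (7*4) (SIMPLIFIABLE)
  at R: (((7+2)+2)*((6*a)*y)) (not simplifiable)
  at RL: ((7+2)+2) (not simplifiable)
  at RLL: (7+2) (SIMPLIFIABLE)
  at RR: ((6*a)*y) (not simplifiable)
  at RRL: (6*a) (not simplifiable)
Found simplifiable subexpr at path LRL: (4*0)
One SIMPLIFY step would give: ((((x+2)*(y*5))+(0*(7*4)))+(((7+2)+2)*((6*a)*y)))
-> NOT in normal form.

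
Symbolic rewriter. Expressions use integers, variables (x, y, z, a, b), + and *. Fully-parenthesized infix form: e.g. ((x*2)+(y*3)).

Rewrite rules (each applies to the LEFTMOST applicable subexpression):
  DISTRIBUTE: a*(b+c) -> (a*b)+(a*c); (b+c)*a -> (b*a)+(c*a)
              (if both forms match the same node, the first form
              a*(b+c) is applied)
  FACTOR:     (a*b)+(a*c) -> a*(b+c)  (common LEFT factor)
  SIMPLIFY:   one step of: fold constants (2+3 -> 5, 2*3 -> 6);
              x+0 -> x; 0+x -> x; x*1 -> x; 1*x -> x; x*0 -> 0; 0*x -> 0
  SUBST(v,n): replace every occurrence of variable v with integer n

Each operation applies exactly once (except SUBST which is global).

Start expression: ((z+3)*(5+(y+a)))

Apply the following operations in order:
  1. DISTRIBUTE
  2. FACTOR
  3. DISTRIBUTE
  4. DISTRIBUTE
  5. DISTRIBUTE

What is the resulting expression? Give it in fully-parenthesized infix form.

Start: ((z+3)*(5+(y+a)))
Apply DISTRIBUTE at root (target: ((z+3)*(5+(y+a)))): ((z+3)*(5+(y+a))) -> (((z+3)*5)+((z+3)*(y+a)))
Apply FACTOR at root (target: (((z+3)*5)+((z+3)*(y+a)))): (((z+3)*5)+((z+3)*(y+a))) -> ((z+3)*(5+(y+a)))
Apply DISTRIBUTE at root (target: ((z+3)*(5+(y+a)))): ((z+3)*(5+(y+a))) -> (((z+3)*5)+((z+3)*(y+a)))
Apply DISTRIBUTE at L (target: ((z+3)*5)): (((z+3)*5)+((z+3)*(y+a))) -> (((z*5)+(3*5))+((z+3)*(y+a)))
Apply DISTRIBUTE at R (target: ((z+3)*(y+a))): (((z*5)+(3*5))+((z+3)*(y+a))) -> (((z*5)+(3*5))+(((z+3)*y)+((z+3)*a)))

Answer: (((z*5)+(3*5))+(((z+3)*y)+((z+3)*a)))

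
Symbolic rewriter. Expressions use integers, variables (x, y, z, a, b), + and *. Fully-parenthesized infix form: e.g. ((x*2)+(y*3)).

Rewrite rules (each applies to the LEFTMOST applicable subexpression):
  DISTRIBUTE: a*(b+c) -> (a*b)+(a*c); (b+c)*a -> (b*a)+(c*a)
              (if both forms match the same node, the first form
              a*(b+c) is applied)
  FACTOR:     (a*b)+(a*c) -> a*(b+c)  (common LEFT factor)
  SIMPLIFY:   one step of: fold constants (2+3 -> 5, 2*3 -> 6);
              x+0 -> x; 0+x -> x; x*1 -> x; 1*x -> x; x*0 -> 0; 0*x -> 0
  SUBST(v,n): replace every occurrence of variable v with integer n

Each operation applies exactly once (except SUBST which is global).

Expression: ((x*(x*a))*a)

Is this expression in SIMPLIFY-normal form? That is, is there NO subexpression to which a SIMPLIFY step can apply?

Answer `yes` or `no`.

Answer: yes

Derivation:
Expression: ((x*(x*a))*a)
Scanning for simplifiable subexpressions (pre-order)...
  at root: ((x*(x*a))*a) (not simplifiable)
  at L: (x*(x*a)) (not simplifiable)
  at LR: (x*a) (not simplifiable)
Result: no simplifiable subexpression found -> normal form.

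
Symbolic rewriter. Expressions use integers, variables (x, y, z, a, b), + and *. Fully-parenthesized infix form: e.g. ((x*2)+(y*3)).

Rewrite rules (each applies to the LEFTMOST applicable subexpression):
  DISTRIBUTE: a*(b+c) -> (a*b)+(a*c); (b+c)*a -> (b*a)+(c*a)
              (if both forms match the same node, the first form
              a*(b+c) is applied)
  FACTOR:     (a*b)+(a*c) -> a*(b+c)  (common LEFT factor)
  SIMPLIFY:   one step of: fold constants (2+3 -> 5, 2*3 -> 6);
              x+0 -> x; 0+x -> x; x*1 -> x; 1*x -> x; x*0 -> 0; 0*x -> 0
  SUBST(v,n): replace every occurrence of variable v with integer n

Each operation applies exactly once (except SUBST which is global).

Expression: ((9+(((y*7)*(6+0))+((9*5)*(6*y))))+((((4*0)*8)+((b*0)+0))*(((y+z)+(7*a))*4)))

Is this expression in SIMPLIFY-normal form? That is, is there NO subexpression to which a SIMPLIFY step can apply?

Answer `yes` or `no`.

Expression: ((9+(((y*7)*(6+0))+((9*5)*(6*y))))+((((4*0)*8)+((b*0)+0))*(((y+z)+(7*a))*4)))
Scanning for simplifiable subexpressions (pre-order)...
  at root: ((9+(((y*7)*(6+0))+((9*5)*(6*y))))+((((4*0)*8)+((b*0)+0))*(((y+z)+(7*a))*4))) (not simplifiable)
  at L: (9+(((y*7)*(6+0))+((9*5)*(6*y)))) (not simplifiable)
  at LR: (((y*7)*(6+0))+((9*5)*(6*y))) (not simplifiable)
  at LRL: ((y*7)*(6+0)) (not simplifiable)
  at LRLL: (y*7) (not simplifiable)
  at LRLR: (6+0) (SIMPLIFIABLE)
  at LRR: ((9*5)*(6*y)) (not simplifiable)
  at LRRL: (9*5) (SIMPLIFIABLE)
  at LRRR: (6*y) (not simplifiable)
  at R: ((((4*0)*8)+((b*0)+0))*(((y+z)+(7*a))*4)) (not simplifiable)
  at RL: (((4*0)*8)+((b*0)+0)) (not simplifiable)
  at RLL: ((4*0)*8) (not simplifiable)
  at RLLL: (4*0) (SIMPLIFIABLE)
  at RLR: ((b*0)+0) (SIMPLIFIABLE)
  at RLRL: (b*0) (SIMPLIFIABLE)
  at RR: (((y+z)+(7*a))*4) (not simplifiable)
  at RRL: ((y+z)+(7*a)) (not simplifiable)
  at RRLL: (y+z) (not simplifiable)
  at RRLR: (7*a) (not simplifiable)
Found simplifiable subexpr at path LRLR: (6+0)
One SIMPLIFY step would give: ((9+(((y*7)*6)+((9*5)*(6*y))))+((((4*0)*8)+((b*0)+0))*(((y+z)+(7*a))*4)))
-> NOT in normal form.

Answer: no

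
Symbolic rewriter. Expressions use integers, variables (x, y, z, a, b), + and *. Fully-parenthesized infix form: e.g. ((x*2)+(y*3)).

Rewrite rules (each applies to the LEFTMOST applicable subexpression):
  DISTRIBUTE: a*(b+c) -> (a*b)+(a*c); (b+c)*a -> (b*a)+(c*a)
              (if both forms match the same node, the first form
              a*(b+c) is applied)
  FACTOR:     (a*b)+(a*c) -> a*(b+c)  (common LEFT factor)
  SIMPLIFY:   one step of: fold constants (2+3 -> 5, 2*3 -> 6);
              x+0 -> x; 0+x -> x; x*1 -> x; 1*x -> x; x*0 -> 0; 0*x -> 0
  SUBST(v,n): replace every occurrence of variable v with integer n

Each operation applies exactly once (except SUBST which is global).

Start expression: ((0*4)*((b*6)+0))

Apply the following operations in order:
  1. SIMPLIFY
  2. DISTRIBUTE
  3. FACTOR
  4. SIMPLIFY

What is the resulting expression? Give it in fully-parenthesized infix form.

Answer: 0

Derivation:
Start: ((0*4)*((b*6)+0))
Apply SIMPLIFY at L (target: (0*4)): ((0*4)*((b*6)+0)) -> (0*((b*6)+0))
Apply DISTRIBUTE at root (target: (0*((b*6)+0))): (0*((b*6)+0)) -> ((0*(b*6))+(0*0))
Apply FACTOR at root (target: ((0*(b*6))+(0*0))): ((0*(b*6))+(0*0)) -> (0*((b*6)+0))
Apply SIMPLIFY at root (target: (0*((b*6)+0))): (0*((b*6)+0)) -> 0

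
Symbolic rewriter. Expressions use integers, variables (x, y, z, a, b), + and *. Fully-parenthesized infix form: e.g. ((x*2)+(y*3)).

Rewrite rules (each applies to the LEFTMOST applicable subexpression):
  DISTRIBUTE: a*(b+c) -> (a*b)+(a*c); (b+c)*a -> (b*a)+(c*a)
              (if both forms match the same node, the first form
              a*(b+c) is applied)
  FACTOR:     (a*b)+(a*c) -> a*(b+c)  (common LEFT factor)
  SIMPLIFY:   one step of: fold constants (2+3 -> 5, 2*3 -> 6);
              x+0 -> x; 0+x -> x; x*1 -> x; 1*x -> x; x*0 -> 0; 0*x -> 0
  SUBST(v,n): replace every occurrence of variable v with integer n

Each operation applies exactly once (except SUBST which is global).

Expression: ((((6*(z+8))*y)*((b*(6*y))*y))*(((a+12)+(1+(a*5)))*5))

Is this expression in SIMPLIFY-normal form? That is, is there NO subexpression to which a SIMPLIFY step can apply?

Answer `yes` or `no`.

Answer: yes

Derivation:
Expression: ((((6*(z+8))*y)*((b*(6*y))*y))*(((a+12)+(1+(a*5)))*5))
Scanning for simplifiable subexpressions (pre-order)...
  at root: ((((6*(z+8))*y)*((b*(6*y))*y))*(((a+12)+(1+(a*5)))*5)) (not simplifiable)
  at L: (((6*(z+8))*y)*((b*(6*y))*y)) (not simplifiable)
  at LL: ((6*(z+8))*y) (not simplifiable)
  at LLL: (6*(z+8)) (not simplifiable)
  at LLLR: (z+8) (not simplifiable)
  at LR: ((b*(6*y))*y) (not simplifiable)
  at LRL: (b*(6*y)) (not simplifiable)
  at LRLR: (6*y) (not simplifiable)
  at R: (((a+12)+(1+(a*5)))*5) (not simplifiable)
  at RL: ((a+12)+(1+(a*5))) (not simplifiable)
  at RLL: (a+12) (not simplifiable)
  at RLR: (1+(a*5)) (not simplifiable)
  at RLRR: (a*5) (not simplifiable)
Result: no simplifiable subexpression found -> normal form.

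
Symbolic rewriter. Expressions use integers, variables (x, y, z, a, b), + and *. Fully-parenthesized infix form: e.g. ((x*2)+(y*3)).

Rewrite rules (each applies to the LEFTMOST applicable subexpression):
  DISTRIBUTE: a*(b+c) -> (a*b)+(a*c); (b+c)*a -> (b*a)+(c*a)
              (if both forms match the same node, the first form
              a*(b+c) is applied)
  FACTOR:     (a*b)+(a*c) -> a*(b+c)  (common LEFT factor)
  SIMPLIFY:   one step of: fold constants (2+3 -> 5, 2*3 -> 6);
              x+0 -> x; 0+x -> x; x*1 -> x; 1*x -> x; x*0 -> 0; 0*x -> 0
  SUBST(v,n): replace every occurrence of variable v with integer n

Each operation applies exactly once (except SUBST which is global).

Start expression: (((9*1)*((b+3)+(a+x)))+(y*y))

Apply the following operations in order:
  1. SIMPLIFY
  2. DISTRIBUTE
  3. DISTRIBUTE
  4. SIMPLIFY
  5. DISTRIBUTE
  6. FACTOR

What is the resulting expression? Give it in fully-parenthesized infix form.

Start: (((9*1)*((b+3)+(a+x)))+(y*y))
Apply SIMPLIFY at LL (target: (9*1)): (((9*1)*((b+3)+(a+x)))+(y*y)) -> ((9*((b+3)+(a+x)))+(y*y))
Apply DISTRIBUTE at L (target: (9*((b+3)+(a+x)))): ((9*((b+3)+(a+x)))+(y*y)) -> (((9*(b+3))+(9*(a+x)))+(y*y))
Apply DISTRIBUTE at LL (target: (9*(b+3))): (((9*(b+3))+(9*(a+x)))+(y*y)) -> ((((9*b)+(9*3))+(9*(a+x)))+(y*y))
Apply SIMPLIFY at LLR (target: (9*3)): ((((9*b)+(9*3))+(9*(a+x)))+(y*y)) -> ((((9*b)+27)+(9*(a+x)))+(y*y))
Apply DISTRIBUTE at LR (target: (9*(a+x))): ((((9*b)+27)+(9*(a+x)))+(y*y)) -> ((((9*b)+27)+((9*a)+(9*x)))+(y*y))
Apply FACTOR at LR (target: ((9*a)+(9*x))): ((((9*b)+27)+((9*a)+(9*x)))+(y*y)) -> ((((9*b)+27)+(9*(a+x)))+(y*y))

Answer: ((((9*b)+27)+(9*(a+x)))+(y*y))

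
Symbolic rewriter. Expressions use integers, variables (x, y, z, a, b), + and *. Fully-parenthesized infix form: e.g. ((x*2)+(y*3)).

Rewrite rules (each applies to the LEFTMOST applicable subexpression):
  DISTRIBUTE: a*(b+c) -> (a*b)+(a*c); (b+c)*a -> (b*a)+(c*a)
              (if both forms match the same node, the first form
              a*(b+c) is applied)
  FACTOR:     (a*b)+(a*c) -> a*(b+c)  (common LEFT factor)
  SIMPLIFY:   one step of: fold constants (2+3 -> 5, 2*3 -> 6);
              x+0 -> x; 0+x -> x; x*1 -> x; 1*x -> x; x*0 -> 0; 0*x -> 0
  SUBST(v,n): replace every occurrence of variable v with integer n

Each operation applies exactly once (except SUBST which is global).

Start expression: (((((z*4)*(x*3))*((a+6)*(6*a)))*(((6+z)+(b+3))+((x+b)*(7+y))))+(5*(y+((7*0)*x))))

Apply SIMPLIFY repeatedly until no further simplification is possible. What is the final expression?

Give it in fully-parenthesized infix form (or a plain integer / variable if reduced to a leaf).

Answer: (((((z*4)*(x*3))*((a+6)*(6*a)))*(((6+z)+(b+3))+((x+b)*(7+y))))+(5*y))

Derivation:
Start: (((((z*4)*(x*3))*((a+6)*(6*a)))*(((6+z)+(b+3))+((x+b)*(7+y))))+(5*(y+((7*0)*x))))
Step 1: at RRRL: (7*0) -> 0; overall: (((((z*4)*(x*3))*((a+6)*(6*a)))*(((6+z)+(b+3))+((x+b)*(7+y))))+(5*(y+((7*0)*x)))) -> (((((z*4)*(x*3))*((a+6)*(6*a)))*(((6+z)+(b+3))+((x+b)*(7+y))))+(5*(y+(0*x))))
Step 2: at RRR: (0*x) -> 0; overall: (((((z*4)*(x*3))*((a+6)*(6*a)))*(((6+z)+(b+3))+((x+b)*(7+y))))+(5*(y+(0*x)))) -> (((((z*4)*(x*3))*((a+6)*(6*a)))*(((6+z)+(b+3))+((x+b)*(7+y))))+(5*(y+0)))
Step 3: at RR: (y+0) -> y; overall: (((((z*4)*(x*3))*((a+6)*(6*a)))*(((6+z)+(b+3))+((x+b)*(7+y))))+(5*(y+0))) -> (((((z*4)*(x*3))*((a+6)*(6*a)))*(((6+z)+(b+3))+((x+b)*(7+y))))+(5*y))
Fixed point: (((((z*4)*(x*3))*((a+6)*(6*a)))*(((6+z)+(b+3))+((x+b)*(7+y))))+(5*y))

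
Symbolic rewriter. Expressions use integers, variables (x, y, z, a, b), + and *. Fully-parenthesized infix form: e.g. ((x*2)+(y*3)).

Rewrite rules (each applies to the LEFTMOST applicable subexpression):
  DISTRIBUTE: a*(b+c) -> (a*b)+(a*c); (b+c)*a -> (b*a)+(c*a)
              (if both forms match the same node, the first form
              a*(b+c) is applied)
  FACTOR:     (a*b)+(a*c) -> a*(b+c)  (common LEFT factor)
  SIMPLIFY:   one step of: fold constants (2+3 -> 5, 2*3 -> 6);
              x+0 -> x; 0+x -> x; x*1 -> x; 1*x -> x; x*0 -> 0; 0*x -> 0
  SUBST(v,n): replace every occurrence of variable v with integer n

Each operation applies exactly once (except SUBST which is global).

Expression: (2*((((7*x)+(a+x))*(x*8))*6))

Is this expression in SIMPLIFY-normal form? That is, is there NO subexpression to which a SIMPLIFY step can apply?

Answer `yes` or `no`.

Expression: (2*((((7*x)+(a+x))*(x*8))*6))
Scanning for simplifiable subexpressions (pre-order)...
  at root: (2*((((7*x)+(a+x))*(x*8))*6)) (not simplifiable)
  at R: ((((7*x)+(a+x))*(x*8))*6) (not simplifiable)
  at RL: (((7*x)+(a+x))*(x*8)) (not simplifiable)
  at RLL: ((7*x)+(a+x)) (not simplifiable)
  at RLLL: (7*x) (not simplifiable)
  at RLLR: (a+x) (not simplifiable)
  at RLR: (x*8) (not simplifiable)
Result: no simplifiable subexpression found -> normal form.

Answer: yes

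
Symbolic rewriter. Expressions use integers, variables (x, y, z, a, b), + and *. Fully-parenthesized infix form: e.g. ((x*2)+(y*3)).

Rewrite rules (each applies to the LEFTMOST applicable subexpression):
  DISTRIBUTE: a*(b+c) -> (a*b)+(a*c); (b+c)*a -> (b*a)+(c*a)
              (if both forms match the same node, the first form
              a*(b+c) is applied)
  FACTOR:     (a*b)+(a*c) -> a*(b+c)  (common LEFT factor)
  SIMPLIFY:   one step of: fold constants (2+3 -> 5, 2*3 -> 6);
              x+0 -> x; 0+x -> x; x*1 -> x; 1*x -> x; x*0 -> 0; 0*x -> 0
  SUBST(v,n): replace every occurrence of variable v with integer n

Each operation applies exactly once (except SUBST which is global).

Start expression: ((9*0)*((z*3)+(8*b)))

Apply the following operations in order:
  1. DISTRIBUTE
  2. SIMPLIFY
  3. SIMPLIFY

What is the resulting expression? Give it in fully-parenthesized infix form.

Answer: (0+((9*0)*(8*b)))

Derivation:
Start: ((9*0)*((z*3)+(8*b)))
Apply DISTRIBUTE at root (target: ((9*0)*((z*3)+(8*b)))): ((9*0)*((z*3)+(8*b))) -> (((9*0)*(z*3))+((9*0)*(8*b)))
Apply SIMPLIFY at LL (target: (9*0)): (((9*0)*(z*3))+((9*0)*(8*b))) -> ((0*(z*3))+((9*0)*(8*b)))
Apply SIMPLIFY at L (target: (0*(z*3))): ((0*(z*3))+((9*0)*(8*b))) -> (0+((9*0)*(8*b)))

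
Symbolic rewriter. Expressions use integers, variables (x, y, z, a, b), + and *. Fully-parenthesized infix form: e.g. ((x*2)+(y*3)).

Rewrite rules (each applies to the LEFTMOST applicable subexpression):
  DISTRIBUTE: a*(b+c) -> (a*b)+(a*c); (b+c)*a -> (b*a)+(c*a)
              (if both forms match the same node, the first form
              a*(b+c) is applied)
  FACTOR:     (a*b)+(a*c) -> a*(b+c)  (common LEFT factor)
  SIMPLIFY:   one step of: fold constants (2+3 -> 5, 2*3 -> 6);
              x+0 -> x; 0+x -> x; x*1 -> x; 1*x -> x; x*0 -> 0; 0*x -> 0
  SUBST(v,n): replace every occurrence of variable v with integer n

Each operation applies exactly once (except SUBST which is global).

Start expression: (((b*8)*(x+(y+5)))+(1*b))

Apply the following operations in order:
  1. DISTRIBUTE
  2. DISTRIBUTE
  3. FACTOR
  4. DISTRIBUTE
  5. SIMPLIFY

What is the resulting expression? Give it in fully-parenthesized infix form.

Start: (((b*8)*(x+(y+5)))+(1*b))
Apply DISTRIBUTE at L (target: ((b*8)*(x+(y+5)))): (((b*8)*(x+(y+5)))+(1*b)) -> ((((b*8)*x)+((b*8)*(y+5)))+(1*b))
Apply DISTRIBUTE at LR (target: ((b*8)*(y+5))): ((((b*8)*x)+((b*8)*(y+5)))+(1*b)) -> ((((b*8)*x)+(((b*8)*y)+((b*8)*5)))+(1*b))
Apply FACTOR at LR (target: (((b*8)*y)+((b*8)*5))): ((((b*8)*x)+(((b*8)*y)+((b*8)*5)))+(1*b)) -> ((((b*8)*x)+((b*8)*(y+5)))+(1*b))
Apply DISTRIBUTE at LR (target: ((b*8)*(y+5))): ((((b*8)*x)+((b*8)*(y+5)))+(1*b)) -> ((((b*8)*x)+(((b*8)*y)+((b*8)*5)))+(1*b))
Apply SIMPLIFY at R (target: (1*b)): ((((b*8)*x)+(((b*8)*y)+((b*8)*5)))+(1*b)) -> ((((b*8)*x)+(((b*8)*y)+((b*8)*5)))+b)

Answer: ((((b*8)*x)+(((b*8)*y)+((b*8)*5)))+b)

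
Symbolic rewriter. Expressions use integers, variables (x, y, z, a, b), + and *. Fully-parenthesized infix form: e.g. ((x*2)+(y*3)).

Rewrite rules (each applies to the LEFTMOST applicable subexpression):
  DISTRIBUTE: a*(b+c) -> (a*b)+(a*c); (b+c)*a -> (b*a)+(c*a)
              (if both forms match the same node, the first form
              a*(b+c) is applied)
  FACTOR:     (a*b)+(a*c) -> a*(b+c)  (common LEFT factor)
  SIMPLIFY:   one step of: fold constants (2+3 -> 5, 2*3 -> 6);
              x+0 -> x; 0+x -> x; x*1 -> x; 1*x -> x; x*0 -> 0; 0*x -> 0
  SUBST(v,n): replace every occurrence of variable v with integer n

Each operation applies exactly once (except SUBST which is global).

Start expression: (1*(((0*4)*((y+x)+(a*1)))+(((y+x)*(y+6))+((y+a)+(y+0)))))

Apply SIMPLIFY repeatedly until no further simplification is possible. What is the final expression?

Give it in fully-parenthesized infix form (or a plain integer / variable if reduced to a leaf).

Answer: (((y+x)*(y+6))+((y+a)+y))

Derivation:
Start: (1*(((0*4)*((y+x)+(a*1)))+(((y+x)*(y+6))+((y+a)+(y+0)))))
Step 1: at root: (1*(((0*4)*((y+x)+(a*1)))+(((y+x)*(y+6))+((y+a)+(y+0))))) -> (((0*4)*((y+x)+(a*1)))+(((y+x)*(y+6))+((y+a)+(y+0)))); overall: (1*(((0*4)*((y+x)+(a*1)))+(((y+x)*(y+6))+((y+a)+(y+0))))) -> (((0*4)*((y+x)+(a*1)))+(((y+x)*(y+6))+((y+a)+(y+0))))
Step 2: at LL: (0*4) -> 0; overall: (((0*4)*((y+x)+(a*1)))+(((y+x)*(y+6))+((y+a)+(y+0)))) -> ((0*((y+x)+(a*1)))+(((y+x)*(y+6))+((y+a)+(y+0))))
Step 3: at L: (0*((y+x)+(a*1))) -> 0; overall: ((0*((y+x)+(a*1)))+(((y+x)*(y+6))+((y+a)+(y+0)))) -> (0+(((y+x)*(y+6))+((y+a)+(y+0))))
Step 4: at root: (0+(((y+x)*(y+6))+((y+a)+(y+0)))) -> (((y+x)*(y+6))+((y+a)+(y+0))); overall: (0+(((y+x)*(y+6))+((y+a)+(y+0)))) -> (((y+x)*(y+6))+((y+a)+(y+0)))
Step 5: at RR: (y+0) -> y; overall: (((y+x)*(y+6))+((y+a)+(y+0))) -> (((y+x)*(y+6))+((y+a)+y))
Fixed point: (((y+x)*(y+6))+((y+a)+y))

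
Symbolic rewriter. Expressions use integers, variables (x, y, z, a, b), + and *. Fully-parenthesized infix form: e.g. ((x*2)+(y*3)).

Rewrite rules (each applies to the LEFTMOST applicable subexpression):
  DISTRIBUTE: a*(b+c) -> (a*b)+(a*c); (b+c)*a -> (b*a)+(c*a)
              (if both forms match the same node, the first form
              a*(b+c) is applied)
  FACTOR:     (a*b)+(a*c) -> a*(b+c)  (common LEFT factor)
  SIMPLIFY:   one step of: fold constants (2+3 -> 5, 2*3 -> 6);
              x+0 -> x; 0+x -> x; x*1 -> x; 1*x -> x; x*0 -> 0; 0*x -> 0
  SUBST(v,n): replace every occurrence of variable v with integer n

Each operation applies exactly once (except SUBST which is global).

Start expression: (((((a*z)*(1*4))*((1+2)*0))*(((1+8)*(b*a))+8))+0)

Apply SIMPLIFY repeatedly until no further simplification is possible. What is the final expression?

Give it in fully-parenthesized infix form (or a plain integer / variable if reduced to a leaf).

Start: (((((a*z)*(1*4))*((1+2)*0))*(((1+8)*(b*a))+8))+0)
Step 1: at root: (((((a*z)*(1*4))*((1+2)*0))*(((1+8)*(b*a))+8))+0) -> ((((a*z)*(1*4))*((1+2)*0))*(((1+8)*(b*a))+8)); overall: (((((a*z)*(1*4))*((1+2)*0))*(((1+8)*(b*a))+8))+0) -> ((((a*z)*(1*4))*((1+2)*0))*(((1+8)*(b*a))+8))
Step 2: at LLR: (1*4) -> 4; overall: ((((a*z)*(1*4))*((1+2)*0))*(((1+8)*(b*a))+8)) -> ((((a*z)*4)*((1+2)*0))*(((1+8)*(b*a))+8))
Step 3: at LR: ((1+2)*0) -> 0; overall: ((((a*z)*4)*((1+2)*0))*(((1+8)*(b*a))+8)) -> ((((a*z)*4)*0)*(((1+8)*(b*a))+8))
Step 4: at L: (((a*z)*4)*0) -> 0; overall: ((((a*z)*4)*0)*(((1+8)*(b*a))+8)) -> (0*(((1+8)*(b*a))+8))
Step 5: at root: (0*(((1+8)*(b*a))+8)) -> 0; overall: (0*(((1+8)*(b*a))+8)) -> 0
Fixed point: 0

Answer: 0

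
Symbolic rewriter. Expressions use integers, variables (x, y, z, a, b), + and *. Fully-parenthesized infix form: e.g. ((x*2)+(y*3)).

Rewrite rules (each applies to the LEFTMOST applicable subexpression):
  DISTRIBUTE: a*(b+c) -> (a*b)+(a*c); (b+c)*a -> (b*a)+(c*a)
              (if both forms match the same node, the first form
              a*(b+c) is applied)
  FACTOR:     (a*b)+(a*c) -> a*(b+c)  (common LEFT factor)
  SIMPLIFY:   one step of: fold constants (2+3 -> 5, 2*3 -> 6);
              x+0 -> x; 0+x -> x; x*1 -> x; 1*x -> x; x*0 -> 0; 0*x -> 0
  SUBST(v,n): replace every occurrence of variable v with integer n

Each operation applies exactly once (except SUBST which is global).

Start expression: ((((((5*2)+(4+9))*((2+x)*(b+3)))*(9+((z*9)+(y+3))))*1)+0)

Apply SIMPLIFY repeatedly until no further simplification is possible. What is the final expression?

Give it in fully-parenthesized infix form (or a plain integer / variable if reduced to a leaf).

Answer: ((23*((2+x)*(b+3)))*(9+((z*9)+(y+3))))

Derivation:
Start: ((((((5*2)+(4+9))*((2+x)*(b+3)))*(9+((z*9)+(y+3))))*1)+0)
Step 1: at root: ((((((5*2)+(4+9))*((2+x)*(b+3)))*(9+((z*9)+(y+3))))*1)+0) -> (((((5*2)+(4+9))*((2+x)*(b+3)))*(9+((z*9)+(y+3))))*1); overall: ((((((5*2)+(4+9))*((2+x)*(b+3)))*(9+((z*9)+(y+3))))*1)+0) -> (((((5*2)+(4+9))*((2+x)*(b+3)))*(9+((z*9)+(y+3))))*1)
Step 2: at root: (((((5*2)+(4+9))*((2+x)*(b+3)))*(9+((z*9)+(y+3))))*1) -> ((((5*2)+(4+9))*((2+x)*(b+3)))*(9+((z*9)+(y+3)))); overall: (((((5*2)+(4+9))*((2+x)*(b+3)))*(9+((z*9)+(y+3))))*1) -> ((((5*2)+(4+9))*((2+x)*(b+3)))*(9+((z*9)+(y+3))))
Step 3: at LLL: (5*2) -> 10; overall: ((((5*2)+(4+9))*((2+x)*(b+3)))*(9+((z*9)+(y+3)))) -> (((10+(4+9))*((2+x)*(b+3)))*(9+((z*9)+(y+3))))
Step 4: at LLR: (4+9) -> 13; overall: (((10+(4+9))*((2+x)*(b+3)))*(9+((z*9)+(y+3)))) -> (((10+13)*((2+x)*(b+3)))*(9+((z*9)+(y+3))))
Step 5: at LL: (10+13) -> 23; overall: (((10+13)*((2+x)*(b+3)))*(9+((z*9)+(y+3)))) -> ((23*((2+x)*(b+3)))*(9+((z*9)+(y+3))))
Fixed point: ((23*((2+x)*(b+3)))*(9+((z*9)+(y+3))))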